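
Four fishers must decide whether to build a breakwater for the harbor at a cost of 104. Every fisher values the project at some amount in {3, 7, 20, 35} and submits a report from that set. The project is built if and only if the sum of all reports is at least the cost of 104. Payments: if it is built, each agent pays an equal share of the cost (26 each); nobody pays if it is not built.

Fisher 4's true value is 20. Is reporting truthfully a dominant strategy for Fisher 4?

No

Consider the case where Fisher 1 reports 20, Fisher 2 reports 35 and Fisher 3 reports 35.
Truthful report 20: project built, pays 26, utility 20 - 26 = -6.
Report 3 instead: project not built, utility 0.
Since 0 > -6, reporting 3 is strictly better here, so truthful reporting is not dominant.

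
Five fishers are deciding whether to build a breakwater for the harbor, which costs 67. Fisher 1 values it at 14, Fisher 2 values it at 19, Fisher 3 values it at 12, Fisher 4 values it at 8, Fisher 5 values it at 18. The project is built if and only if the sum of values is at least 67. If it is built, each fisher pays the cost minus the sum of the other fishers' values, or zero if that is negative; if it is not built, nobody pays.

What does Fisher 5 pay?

14

Total value 71 ≥ cost 67, so the project is built.
The other fishers' values sum to 53.
Cost minus that sum is 67 - 53 = 14.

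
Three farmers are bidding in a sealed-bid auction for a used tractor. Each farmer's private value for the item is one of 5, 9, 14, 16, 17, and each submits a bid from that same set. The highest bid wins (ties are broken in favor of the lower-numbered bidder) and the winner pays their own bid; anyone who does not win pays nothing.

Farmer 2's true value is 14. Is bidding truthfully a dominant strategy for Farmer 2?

Consider the case where Farmer 1 bids 5 and Farmer 3 bids 5.
Truthful bid 14: wins, pays 14, utility 14 - 14 = 0.
Bid 9 instead: wins, pays 9, utility 14 - 9 = 5.
Since 5 > 0, bidding 9 is strictly better here, so truthful bidding is not dominant.

No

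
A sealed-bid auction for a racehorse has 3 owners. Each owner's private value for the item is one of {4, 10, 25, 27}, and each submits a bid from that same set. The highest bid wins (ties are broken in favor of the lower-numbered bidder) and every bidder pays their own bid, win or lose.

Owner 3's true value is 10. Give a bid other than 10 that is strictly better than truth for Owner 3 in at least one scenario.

4

Suppose Owner 1 bids 4 and Owner 2 bids 10.
Bid 10: loses but pays 10, utility -10.
Bid 4: loses but pays 4, utility -4.
So bidding 4 beats truth here (-4 > -10).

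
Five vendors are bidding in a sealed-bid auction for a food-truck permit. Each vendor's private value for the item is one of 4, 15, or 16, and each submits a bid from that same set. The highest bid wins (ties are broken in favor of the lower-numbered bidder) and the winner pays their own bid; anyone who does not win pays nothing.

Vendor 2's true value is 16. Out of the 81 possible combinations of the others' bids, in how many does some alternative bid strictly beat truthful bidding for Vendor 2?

Others bid (4, 4, 4, 4): truth gives 0; bid 15 gives 1 > 0. Violating.
Others bid (4, 4, 4, 15): truth gives 0; bid 15 gives 1 > 0. Violating.
Others bid (4, 4, 15, 4): truth gives 0; bid 15 gives 1 > 0. Violating.
Others bid (4, 4, 15, 15): truth gives 0; bid 15 gives 1 > 0. Violating.
Others bid (4, 4, 4, 16): truth gives 0; no alternative beats it.
Others bid (4, 4, 15, 16): truth gives 0; no alternative beats it.
(Checking all 81 profiles: 8 have a profitable deviation, 73 do not.)

8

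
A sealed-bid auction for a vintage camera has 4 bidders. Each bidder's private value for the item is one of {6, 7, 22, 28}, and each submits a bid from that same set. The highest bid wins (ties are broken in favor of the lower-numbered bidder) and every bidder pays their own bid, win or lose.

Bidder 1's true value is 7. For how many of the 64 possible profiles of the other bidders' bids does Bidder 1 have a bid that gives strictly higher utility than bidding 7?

Others bid (6, 6, 6): truth gives 0; bid 6 gives 1 > 0. Violating.
Others bid (6, 6, 22): truth gives -7; bid 6 gives -6 > -7. Violating.
Others bid (6, 6, 28): truth gives -7; bid 6 gives -6 > -7. Violating.
Others bid (6, 7, 22): truth gives -7; bid 6 gives -6 > -7. Violating.
Others bid (6, 6, 7): truth gives 0; no alternative beats it.
Others bid (6, 7, 6): truth gives 0; no alternative beats it.
(Checking all 64 profiles: 57 have a profitable deviation, 7 do not.)

57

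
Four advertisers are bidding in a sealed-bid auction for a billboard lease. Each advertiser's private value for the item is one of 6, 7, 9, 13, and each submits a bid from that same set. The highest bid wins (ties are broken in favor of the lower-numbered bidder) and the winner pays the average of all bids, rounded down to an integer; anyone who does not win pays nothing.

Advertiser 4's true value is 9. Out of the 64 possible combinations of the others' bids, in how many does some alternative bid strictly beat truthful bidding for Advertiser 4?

Others bid (6, 6, 9): truth gives 0; bid 13 gives 1 > 0. Violating.
Others bid (6, 7, 9): truth gives 0; bid 13 gives 1 > 0. Violating.
Others bid (6, 9, 6): truth gives 0; bid 13 gives 1 > 0. Violating.
Others bid (6, 9, 7): truth gives 0; bid 13 gives 1 > 0. Violating.
Others bid (6, 6, 6): truth gives 3; no alternative beats it.
Others bid (6, 6, 7): truth gives 2; no alternative beats it.
(Checking all 64 profiles: 9 have a profitable deviation, 55 do not.)

9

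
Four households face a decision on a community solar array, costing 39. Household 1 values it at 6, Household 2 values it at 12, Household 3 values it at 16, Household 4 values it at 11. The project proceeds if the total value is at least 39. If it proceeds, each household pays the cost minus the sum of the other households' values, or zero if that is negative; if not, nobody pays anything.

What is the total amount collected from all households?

Total value 45 ≥ cost 39, so it is built.
Household 1: others sum to 39; max(0, 39 - 39) = 0.
Household 2: others sum to 33; max(0, 39 - 33) = 6.
Household 3: others sum to 29; max(0, 39 - 29) = 10.
Household 4: others sum to 34; max(0, 39 - 34) = 5.
Total collected = 0 + 6 + 10 + 5 = 21.

21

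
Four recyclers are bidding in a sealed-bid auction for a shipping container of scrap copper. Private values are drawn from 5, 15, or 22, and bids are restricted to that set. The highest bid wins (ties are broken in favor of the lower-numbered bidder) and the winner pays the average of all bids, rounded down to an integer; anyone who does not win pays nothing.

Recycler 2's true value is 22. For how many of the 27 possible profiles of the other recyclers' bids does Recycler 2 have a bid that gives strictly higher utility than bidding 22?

4

Others bid (5, 5, 5): truth gives 13; bid 15 gives 15 > 13. Violating.
Others bid (5, 5, 15): truth gives 11; bid 15 gives 12 > 11. Violating.
Others bid (5, 15, 5): truth gives 11; bid 15 gives 12 > 11. Violating.
Others bid (5, 15, 15): truth gives 8; bid 15 gives 10 > 8. Violating.
Others bid (5, 5, 22): truth gives 9; no alternative beats it.
Others bid (5, 15, 22): truth gives 6; no alternative beats it.
(Checking all 27 profiles: 4 have a profitable deviation, 23 do not.)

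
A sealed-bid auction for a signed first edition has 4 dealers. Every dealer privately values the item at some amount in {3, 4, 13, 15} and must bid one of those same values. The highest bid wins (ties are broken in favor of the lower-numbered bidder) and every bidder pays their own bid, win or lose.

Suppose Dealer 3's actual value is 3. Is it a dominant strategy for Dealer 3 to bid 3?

No

Consider the case where Dealer 1 bids 3, Dealer 2 bids 3 and Dealer 4 bids 3.
Truthful bid 3: loses but pays 3, utility -3.
Bid 4 instead: wins, pays 4, utility 3 - 4 = -1.
Since -1 > -3, bidding 4 is strictly better here, so truthful bidding is not dominant.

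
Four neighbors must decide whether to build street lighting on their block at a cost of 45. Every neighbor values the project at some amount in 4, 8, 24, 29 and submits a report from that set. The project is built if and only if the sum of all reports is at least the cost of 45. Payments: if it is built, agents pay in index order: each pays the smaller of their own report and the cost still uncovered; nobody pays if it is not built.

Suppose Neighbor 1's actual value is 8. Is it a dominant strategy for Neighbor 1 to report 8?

No

Consider the case where Neighbor 2 reports 4, Neighbor 3 reports 8 and Neighbor 4 reports 29.
Truthful report 8: project built, pays 8, utility 8 - 8 = 0.
Report 4 instead: project built, pays 4, utility 8 - 4 = 4.
Since 4 > 0, reporting 4 is strictly better here, so truthful reporting is not dominant.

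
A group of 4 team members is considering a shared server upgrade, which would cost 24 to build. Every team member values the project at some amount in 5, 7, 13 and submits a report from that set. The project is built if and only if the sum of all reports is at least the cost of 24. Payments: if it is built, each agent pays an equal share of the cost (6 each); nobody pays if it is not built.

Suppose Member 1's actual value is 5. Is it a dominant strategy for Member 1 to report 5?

Check each profile of the others' reports and compare truth against every alternative report.
Others report (5, 5, 7): truth gives 0, best alternative gives -1.
Others report (5, 7, 5): truth gives 0, best alternative gives -1.
Others report (7, 5, 5): truth gives 0, best alternative gives -1.
Others report (5, 5, 13): truth gives -1, best alternative gives -1.
Others report (5, 7, 7): truth gives -1, best alternative gives -1.
Others report (5, 7, 13): truth gives -1, best alternative gives -1.
(Remaining 21 profiles checked similarly; truth is weakly best in each.)
In every case the truthful report is at least as good as any alternative, so it is a dominant strategy.

Yes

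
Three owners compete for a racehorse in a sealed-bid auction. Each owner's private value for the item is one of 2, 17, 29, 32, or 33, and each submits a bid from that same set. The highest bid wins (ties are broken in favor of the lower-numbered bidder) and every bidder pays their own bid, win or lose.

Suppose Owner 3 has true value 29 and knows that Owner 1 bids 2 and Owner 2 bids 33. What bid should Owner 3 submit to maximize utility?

Bid 2: loses but pays 2, utility -2.
Bid 17: loses but pays 17, utility -17.
Bid 29: loses but pays 29, utility -29.
Bid 32: loses but pays 32, utility -32.
Bid 33: loses but pays 33, utility -33.
The best choice is 2 with utility -2.

2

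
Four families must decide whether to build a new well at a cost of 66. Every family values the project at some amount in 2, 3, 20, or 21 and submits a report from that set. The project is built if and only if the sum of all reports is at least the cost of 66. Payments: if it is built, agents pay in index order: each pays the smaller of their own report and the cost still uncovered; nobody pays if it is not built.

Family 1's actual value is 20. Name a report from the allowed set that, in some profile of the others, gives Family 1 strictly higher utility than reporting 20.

Suppose Family 2 reports 21, Family 3 reports 21 and Family 4 reports 21.
Report 20: project built, pays 20, utility 20 - 20 = 0.
Report 3: project built, pays 3, utility 20 - 3 = 17.
So reporting 3 beats truth here (17 > 0).

3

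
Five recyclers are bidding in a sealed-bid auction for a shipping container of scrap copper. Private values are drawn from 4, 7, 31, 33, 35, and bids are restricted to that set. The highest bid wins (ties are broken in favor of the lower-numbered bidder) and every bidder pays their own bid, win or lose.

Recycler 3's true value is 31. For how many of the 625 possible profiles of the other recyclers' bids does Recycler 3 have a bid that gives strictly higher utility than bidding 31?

Others bid (4, 4, 4, 4): truth gives 0; bid 7 gives 24 > 0. Violating.
Others bid (4, 4, 4, 7): truth gives 0; bid 7 gives 24 > 0. Violating.
Others bid (4, 4, 4, 33): truth gives -31; bid 33 gives -2 > -31. Violating.
Others bid (4, 4, 4, 35): truth gives -31; bid 4 gives -4 > -31. Violating.
Others bid (4, 4, 4, 31): truth gives 0; no alternative beats it.
Others bid (4, 4, 7, 31): truth gives 0; no alternative beats it.
(Checking all 625 profiles: 593 have a profitable deviation, 32 do not.)

593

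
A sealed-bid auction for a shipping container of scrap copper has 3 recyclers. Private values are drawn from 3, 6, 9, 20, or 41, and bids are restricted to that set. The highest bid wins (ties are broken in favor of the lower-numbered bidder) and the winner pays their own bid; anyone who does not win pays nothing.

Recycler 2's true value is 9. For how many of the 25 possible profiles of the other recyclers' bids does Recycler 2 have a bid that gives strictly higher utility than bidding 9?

2

Others bid (3, 3): truth gives 0; bid 6 gives 3 > 0. Violating.
Others bid (3, 6): truth gives 0; bid 6 gives 3 > 0. Violating.
Others bid (3, 9): truth gives 0; no alternative beats it.
Others bid (3, 20): truth gives 0; no alternative beats it.
(Checking all 25 profiles: 2 have a profitable deviation, 23 do not.)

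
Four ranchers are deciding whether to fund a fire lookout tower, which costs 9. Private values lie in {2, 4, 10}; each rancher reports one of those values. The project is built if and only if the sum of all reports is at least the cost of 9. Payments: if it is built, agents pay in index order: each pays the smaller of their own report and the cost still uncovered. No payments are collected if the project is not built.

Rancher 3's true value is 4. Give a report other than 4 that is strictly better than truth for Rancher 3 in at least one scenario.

Suppose Rancher 1 reports 2, Rancher 2 reports 2 and Rancher 4 reports 4.
Report 4: project built, pays 4, utility 4 - 4 = 0.
Report 2: project built, pays 2, utility 4 - 2 = 2.
So reporting 2 beats truth here (2 > 0).

2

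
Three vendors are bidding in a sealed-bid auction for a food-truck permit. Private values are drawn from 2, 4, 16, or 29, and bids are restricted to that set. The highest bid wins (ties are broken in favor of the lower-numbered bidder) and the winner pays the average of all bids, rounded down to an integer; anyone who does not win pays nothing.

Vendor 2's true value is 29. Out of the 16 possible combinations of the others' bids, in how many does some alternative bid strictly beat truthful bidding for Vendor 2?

6

Others bid (2, 2): truth gives 18; bid 4 gives 27 > 18. Violating.
Others bid (2, 4): truth gives 18; bid 4 gives 26 > 18. Violating.
Others bid (2, 16): truth gives 14; bid 16 gives 18 > 14. Violating.
Others bid (4, 2): truth gives 18; bid 16 gives 22 > 18. Violating.
Others bid (2, 29): truth gives 9; no alternative beats it.
Others bid (4, 29): truth gives 9; no alternative beats it.
(Checking all 16 profiles: 6 have a profitable deviation, 10 do not.)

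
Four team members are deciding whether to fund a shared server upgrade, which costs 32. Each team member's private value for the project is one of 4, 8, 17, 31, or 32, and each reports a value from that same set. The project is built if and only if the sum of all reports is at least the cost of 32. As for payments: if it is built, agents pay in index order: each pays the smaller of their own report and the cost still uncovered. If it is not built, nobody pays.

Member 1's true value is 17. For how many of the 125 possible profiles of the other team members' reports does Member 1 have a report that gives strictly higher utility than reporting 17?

Others report (4, 4, 17): truth gives 0; report 8 gives 9 > 0. Violating.
Others report (4, 4, 31): truth gives 0; report 4 gives 13 > 0. Violating.
Others report (4, 4, 32): truth gives 0; report 4 gives 13 > 0. Violating.
Others report (4, 8, 17): truth gives 0; report 4 gives 13 > 0. Violating.
Others report (4, 4, 4): truth gives 0; no alternative beats it.
Others report (4, 4, 8): truth gives 0; no alternative beats it.
(Checking all 125 profiles: 118 have a profitable deviation, 7 do not.)

118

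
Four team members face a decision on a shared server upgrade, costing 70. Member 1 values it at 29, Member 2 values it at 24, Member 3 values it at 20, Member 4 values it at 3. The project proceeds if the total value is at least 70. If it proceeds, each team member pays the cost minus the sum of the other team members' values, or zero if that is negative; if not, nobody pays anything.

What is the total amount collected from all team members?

Total value 76 ≥ cost 70, so it is built.
Member 1: others sum to 47; max(0, 70 - 47) = 23.
Member 2: others sum to 52; max(0, 70 - 52) = 18.
Member 3: others sum to 56; max(0, 70 - 56) = 14.
Member 4: others sum to 73; max(0, 70 - 73) = 0.
Total collected = 23 + 18 + 14 + 0 = 55.

55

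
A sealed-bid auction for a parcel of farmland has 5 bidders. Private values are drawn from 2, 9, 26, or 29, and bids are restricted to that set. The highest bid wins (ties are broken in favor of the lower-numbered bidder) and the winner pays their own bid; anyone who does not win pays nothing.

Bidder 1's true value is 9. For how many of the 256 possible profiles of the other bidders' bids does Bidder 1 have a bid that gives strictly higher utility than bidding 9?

Others bid (2, 2, 2, 2): truth gives 0; bid 2 gives 7 > 0. Violating.
Others bid (2, 2, 2, 9): truth gives 0; no alternative beats it.
Others bid (2, 2, 2, 26): truth gives 0; no alternative beats it.
(Checking all 256 profiles: 1 has a profitable deviation, 255 do not.)

1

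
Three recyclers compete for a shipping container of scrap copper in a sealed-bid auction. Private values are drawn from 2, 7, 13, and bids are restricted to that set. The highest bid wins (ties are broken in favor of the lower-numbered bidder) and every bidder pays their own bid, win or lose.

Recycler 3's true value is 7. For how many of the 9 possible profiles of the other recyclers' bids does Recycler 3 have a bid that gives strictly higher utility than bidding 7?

8

Others bid (2, 7): truth gives -7; bid 2 gives -2 > -7. Violating.
Others bid (2, 13): truth gives -7; bid 2 gives -2 > -7. Violating.
Others bid (7, 2): truth gives -7; bid 2 gives -2 > -7. Violating.
Others bid (7, 7): truth gives -7; bid 2 gives -2 > -7. Violating.
Others bid (2, 2): truth gives 0; no alternative beats it.
(Checking all 9 profiles: 8 have a profitable deviation, 1 does not.)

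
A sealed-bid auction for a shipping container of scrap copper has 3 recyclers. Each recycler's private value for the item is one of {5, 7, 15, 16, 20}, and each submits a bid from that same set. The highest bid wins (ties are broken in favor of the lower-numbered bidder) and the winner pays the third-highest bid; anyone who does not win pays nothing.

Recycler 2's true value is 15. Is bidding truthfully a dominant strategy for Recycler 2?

No

Consider the case where Recycler 1 bids 5 and Recycler 3 bids 16.
Truthful bid 15: loses, pays 0, utility 0.
Bid 16 instead: wins, pays 5, utility 15 - 5 = 10.
Since 10 > 0, bidding 16 is strictly better here, so truthful bidding is not dominant.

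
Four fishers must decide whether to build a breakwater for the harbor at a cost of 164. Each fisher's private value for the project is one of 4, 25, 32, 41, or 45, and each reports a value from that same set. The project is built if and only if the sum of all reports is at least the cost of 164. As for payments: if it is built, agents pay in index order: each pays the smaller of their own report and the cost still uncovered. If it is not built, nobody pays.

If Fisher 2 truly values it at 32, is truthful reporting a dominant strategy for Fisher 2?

Check each profile of the others' reports and compare truth against every alternative report.
Others report (4, 4, 4): truth gives 0, best alternative gives 0.
Others report (4, 4, 25): truth gives 0, best alternative gives 0.
Others report (4, 4, 32): truth gives 0, best alternative gives 0.
Others report (4, 4, 41): truth gives 0, best alternative gives 0.
Others report (4, 4, 45): truth gives 0, best alternative gives 0.
Others report (4, 25, 4): truth gives 0, best alternative gives 0.
(Remaining 119 profiles checked similarly; truth is weakly best in each.)
In every case the truthful report is at least as good as any alternative, so it is a dominant strategy.

Yes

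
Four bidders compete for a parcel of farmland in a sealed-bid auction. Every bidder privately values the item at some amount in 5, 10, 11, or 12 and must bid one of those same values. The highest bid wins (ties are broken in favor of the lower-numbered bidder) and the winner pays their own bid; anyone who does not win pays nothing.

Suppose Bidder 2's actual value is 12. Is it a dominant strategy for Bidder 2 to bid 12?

No

Consider the case where Bidder 1 bids 5, Bidder 3 bids 5 and Bidder 4 bids 5.
Truthful bid 12: wins, pays 12, utility 12 - 12 = 0.
Bid 10 instead: wins, pays 10, utility 12 - 10 = 2.
Since 2 > 0, bidding 10 is strictly better here, so truthful bidding is not dominant.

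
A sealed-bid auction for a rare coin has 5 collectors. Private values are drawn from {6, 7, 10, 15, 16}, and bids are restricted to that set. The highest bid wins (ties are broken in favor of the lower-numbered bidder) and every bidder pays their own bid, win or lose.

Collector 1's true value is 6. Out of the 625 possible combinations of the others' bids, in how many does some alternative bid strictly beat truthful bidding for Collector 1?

Others bid (6, 6, 6, 7): truth gives -6; bid 7 gives -1 > -6. Violating.
Others bid (6, 6, 6, 10): truth gives -6; bid 10 gives -4 > -6. Violating.
Others bid (6, 6, 7, 6): truth gives -6; bid 7 gives -1 > -6. Violating.
Others bid (6, 6, 7, 7): truth gives -6; bid 7 gives -1 > -6. Violating.
Others bid (6, 6, 6, 6): truth gives 0; no alternative beats it.
Others bid (6, 6, 6, 15): truth gives -6; no alternative beats it.
(Checking all 625 profiles: 80 have a profitable deviation, 545 do not.)

80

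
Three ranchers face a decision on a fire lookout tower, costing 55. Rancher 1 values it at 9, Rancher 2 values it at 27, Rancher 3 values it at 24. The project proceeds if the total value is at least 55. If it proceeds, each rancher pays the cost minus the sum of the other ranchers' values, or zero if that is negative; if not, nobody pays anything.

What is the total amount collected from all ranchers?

Total value 60 ≥ cost 55, so it is built.
Rancher 1: others sum to 51; max(0, 55 - 51) = 4.
Rancher 2: others sum to 33; max(0, 55 - 33) = 22.
Rancher 3: others sum to 36; max(0, 55 - 36) = 19.
Total collected = 4 + 22 + 19 = 45.

45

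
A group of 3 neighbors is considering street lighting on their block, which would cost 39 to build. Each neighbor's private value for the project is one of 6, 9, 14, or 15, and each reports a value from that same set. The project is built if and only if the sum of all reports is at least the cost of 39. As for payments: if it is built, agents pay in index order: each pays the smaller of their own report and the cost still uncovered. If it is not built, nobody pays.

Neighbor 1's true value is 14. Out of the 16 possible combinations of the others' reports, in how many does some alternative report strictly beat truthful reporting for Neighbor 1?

Others report (15, 15): truth gives 0; report 9 gives 5 > 0. Violating.
Others report (6, 6): truth gives 0; no alternative beats it.
Others report (6, 9): truth gives 0; no alternative beats it.
(Checking all 16 profiles: 1 has a profitable deviation, 15 do not.)

1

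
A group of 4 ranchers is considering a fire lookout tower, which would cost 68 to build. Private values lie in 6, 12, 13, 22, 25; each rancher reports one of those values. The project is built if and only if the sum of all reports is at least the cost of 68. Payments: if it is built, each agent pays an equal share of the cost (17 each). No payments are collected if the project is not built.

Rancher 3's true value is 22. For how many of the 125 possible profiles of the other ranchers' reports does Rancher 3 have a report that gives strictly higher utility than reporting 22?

12

Others report (6, 12, 25): truth gives 0; report 25 gives 5 > 0. Violating.
Others report (6, 13, 25): truth gives 0; report 25 gives 5 > 0. Violating.
Others report (6, 25, 12): truth gives 0; report 25 gives 5 > 0. Violating.
Others report (6, 25, 13): truth gives 0; report 25 gives 5 > 0. Violating.
Others report (6, 6, 6): truth gives 0; no alternative beats it.
Others report (6, 6, 12): truth gives 0; no alternative beats it.
(Checking all 125 profiles: 12 have a profitable deviation, 113 do not.)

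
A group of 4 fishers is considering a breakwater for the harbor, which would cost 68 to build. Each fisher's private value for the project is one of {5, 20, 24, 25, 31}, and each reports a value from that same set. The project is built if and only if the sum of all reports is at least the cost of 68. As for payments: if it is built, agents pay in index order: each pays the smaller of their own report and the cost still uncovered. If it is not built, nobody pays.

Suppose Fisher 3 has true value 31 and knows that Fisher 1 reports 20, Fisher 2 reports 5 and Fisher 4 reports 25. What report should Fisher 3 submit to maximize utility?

Report 5: project not built, utility 0.
Report 20: project built, pays 20, utility 31 - 20 = 11.
Report 24: project built, pays 24, utility 31 - 24 = 7.
Report 25: project built, pays 25, utility 31 - 25 = 6.
Report 31: project built, pays 31, utility 31 - 31 = 0.
The best choice is 20 with utility 11.

20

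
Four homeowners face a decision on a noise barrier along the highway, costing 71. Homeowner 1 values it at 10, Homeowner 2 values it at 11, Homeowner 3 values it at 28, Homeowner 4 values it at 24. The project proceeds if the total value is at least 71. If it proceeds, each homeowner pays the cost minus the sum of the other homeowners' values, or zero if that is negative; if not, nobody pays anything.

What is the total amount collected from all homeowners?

65

Total value 73 ≥ cost 71, so it is built.
Homeowner 1: others sum to 63; max(0, 71 - 63) = 8.
Homeowner 2: others sum to 62; max(0, 71 - 62) = 9.
Homeowner 3: others sum to 45; max(0, 71 - 45) = 26.
Homeowner 4: others sum to 49; max(0, 71 - 49) = 22.
Total collected = 8 + 9 + 26 + 22 = 65.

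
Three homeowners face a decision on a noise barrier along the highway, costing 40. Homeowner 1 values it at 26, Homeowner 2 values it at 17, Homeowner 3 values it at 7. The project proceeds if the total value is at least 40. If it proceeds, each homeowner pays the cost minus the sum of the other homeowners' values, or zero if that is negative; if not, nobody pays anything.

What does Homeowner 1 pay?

16

Total value 50 ≥ cost 40, so the project is built.
The other homeowners' values sum to 24.
Cost minus that sum is 40 - 24 = 16.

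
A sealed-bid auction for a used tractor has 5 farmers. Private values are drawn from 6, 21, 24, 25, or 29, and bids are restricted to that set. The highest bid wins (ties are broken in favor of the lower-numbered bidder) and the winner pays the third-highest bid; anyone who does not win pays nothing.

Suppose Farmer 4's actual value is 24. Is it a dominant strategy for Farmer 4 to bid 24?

No

Consider the case where Farmer 1 bids 6, Farmer 2 bids 6, Farmer 3 bids 6 and Farmer 5 bids 25.
Truthful bid 24: loses, pays 0, utility 0.
Bid 25 instead: wins, pays 6, utility 24 - 6 = 18.
Since 18 > 0, bidding 25 is strictly better here, so truthful bidding is not dominant.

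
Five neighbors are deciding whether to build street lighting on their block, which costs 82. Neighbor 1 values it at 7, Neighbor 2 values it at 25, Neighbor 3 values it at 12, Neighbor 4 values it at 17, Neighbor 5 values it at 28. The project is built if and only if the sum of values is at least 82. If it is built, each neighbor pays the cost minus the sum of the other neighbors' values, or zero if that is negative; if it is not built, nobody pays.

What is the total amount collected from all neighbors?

54

Total value 89 ≥ cost 82, so it is built.
Neighbor 1: others sum to 82; max(0, 82 - 82) = 0.
Neighbor 2: others sum to 64; max(0, 82 - 64) = 18.
Neighbor 3: others sum to 77; max(0, 82 - 77) = 5.
Neighbor 4: others sum to 72; max(0, 82 - 72) = 10.
Neighbor 5: others sum to 61; max(0, 82 - 61) = 21.
Total collected = 0 + 18 + 5 + 10 + 21 = 54.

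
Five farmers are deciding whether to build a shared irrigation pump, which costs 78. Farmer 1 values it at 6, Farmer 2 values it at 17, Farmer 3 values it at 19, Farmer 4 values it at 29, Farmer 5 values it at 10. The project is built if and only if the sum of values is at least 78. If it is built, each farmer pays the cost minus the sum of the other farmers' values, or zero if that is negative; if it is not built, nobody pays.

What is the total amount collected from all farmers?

Total value 81 ≥ cost 78, so it is built.
Farmer 1: others sum to 75; max(0, 78 - 75) = 3.
Farmer 2: others sum to 64; max(0, 78 - 64) = 14.
Farmer 3: others sum to 62; max(0, 78 - 62) = 16.
Farmer 4: others sum to 52; max(0, 78 - 52) = 26.
Farmer 5: others sum to 71; max(0, 78 - 71) = 7.
Total collected = 3 + 14 + 16 + 26 + 7 = 66.

66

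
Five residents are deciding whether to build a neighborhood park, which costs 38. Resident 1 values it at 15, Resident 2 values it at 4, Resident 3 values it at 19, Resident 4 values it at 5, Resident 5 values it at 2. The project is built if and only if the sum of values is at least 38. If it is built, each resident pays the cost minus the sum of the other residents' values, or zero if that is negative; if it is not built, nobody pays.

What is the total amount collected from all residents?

Total value 45 ≥ cost 38, so it is built.
Resident 1: others sum to 30; max(0, 38 - 30) = 8.
Resident 2: others sum to 41; max(0, 38 - 41) = 0.
Resident 3: others sum to 26; max(0, 38 - 26) = 12.
Resident 4: others sum to 40; max(0, 38 - 40) = 0.
Resident 5: others sum to 43; max(0, 38 - 43) = 0.
Total collected = 8 + 0 + 12 + 0 + 0 = 20.

20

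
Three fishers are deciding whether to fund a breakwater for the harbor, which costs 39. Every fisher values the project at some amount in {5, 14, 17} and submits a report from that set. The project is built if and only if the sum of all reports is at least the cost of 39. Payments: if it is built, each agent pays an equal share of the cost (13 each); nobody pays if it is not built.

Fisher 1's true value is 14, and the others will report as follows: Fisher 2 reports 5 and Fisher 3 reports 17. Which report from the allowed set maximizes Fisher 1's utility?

17

Report 5: project not built, utility 0.
Report 14: project not built, utility 0.
Report 17: project built, pays 13, utility 14 - 13 = 1.
The best choice is 17 with utility 1.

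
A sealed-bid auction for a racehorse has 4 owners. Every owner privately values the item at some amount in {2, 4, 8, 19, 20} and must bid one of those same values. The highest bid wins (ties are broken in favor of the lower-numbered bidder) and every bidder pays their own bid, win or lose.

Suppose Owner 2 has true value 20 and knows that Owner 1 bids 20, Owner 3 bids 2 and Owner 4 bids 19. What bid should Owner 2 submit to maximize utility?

2

Bid 2: loses but pays 2, utility -2.
Bid 4: loses but pays 4, utility -4.
Bid 8: loses but pays 8, utility -8.
Bid 19: loses but pays 19, utility -19.
Bid 20: loses but pays 20, utility -20.
The best choice is 2 with utility -2.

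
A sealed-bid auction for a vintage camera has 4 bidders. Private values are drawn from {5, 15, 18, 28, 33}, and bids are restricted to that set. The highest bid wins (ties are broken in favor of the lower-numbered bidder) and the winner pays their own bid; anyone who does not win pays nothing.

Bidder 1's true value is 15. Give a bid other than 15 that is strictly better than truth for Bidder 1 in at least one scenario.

5

Suppose Bidder 2 bids 5, Bidder 3 bids 5 and Bidder 4 bids 5.
Bid 15: wins, pays 15, utility 15 - 15 = 0.
Bid 5: wins, pays 5, utility 15 - 5 = 10.
So bidding 5 beats truth here (10 > 0).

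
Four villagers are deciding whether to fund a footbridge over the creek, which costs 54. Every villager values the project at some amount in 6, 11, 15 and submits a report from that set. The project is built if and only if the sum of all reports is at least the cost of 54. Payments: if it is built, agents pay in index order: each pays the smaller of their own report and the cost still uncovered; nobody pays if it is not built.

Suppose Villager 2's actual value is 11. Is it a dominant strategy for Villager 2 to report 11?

Check each profile of the others' reports and compare truth against every alternative report.
Others report (6, 6, 6): truth gives 0, best alternative gives 0.
Others report (6, 6, 11): truth gives 0, best alternative gives 0.
Others report (6, 6, 15): truth gives 0, best alternative gives 0.
Others report (6, 11, 6): truth gives 0, best alternative gives 0.
Others report (6, 11, 11): truth gives 0, best alternative gives 0.
Others report (6, 11, 15): truth gives 0, best alternative gives 0.
(Remaining 21 profiles checked similarly; truth is weakly best in each.)
In every case the truthful report is at least as good as any alternative, so it is a dominant strategy.

Yes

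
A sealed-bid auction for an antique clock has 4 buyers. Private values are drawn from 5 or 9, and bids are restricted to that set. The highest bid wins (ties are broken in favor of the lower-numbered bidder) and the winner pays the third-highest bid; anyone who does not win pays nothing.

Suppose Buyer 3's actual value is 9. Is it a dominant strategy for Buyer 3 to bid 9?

Yes

Check each profile of the others' bids and compare truth against every alternative bid.
Others bid (5, 5, 5): truth gives 4, best alternative gives 0.
Others bid (5, 5, 9): truth gives 4, best alternative gives 0.
Others bid (5, 9, 5): truth gives 0, best alternative gives 0.
Others bid (5, 9, 9): truth gives 0, best alternative gives 0.
Others bid (9, 5, 5): truth gives 0, best alternative gives 0.
Others bid (9, 5, 9): truth gives 0, best alternative gives 0.
(Remaining 2 profiles checked similarly; truth is weakly best in each.)
In every case the truthful bid is at least as good as any alternative, so it is a dominant strategy.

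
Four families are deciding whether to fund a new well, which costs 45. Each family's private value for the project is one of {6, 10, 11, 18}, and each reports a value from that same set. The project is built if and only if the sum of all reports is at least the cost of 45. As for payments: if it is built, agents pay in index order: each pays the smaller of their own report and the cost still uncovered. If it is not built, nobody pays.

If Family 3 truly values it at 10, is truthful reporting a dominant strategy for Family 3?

No

Consider the case where Family 1 reports 6, Family 2 reports 18 and Family 4 reports 18.
Truthful report 10: project built, pays 10, utility 10 - 10 = 0.
Report 6 instead: project built, pays 6, utility 10 - 6 = 4.
Since 4 > 0, reporting 6 is strictly better here, so truthful reporting is not dominant.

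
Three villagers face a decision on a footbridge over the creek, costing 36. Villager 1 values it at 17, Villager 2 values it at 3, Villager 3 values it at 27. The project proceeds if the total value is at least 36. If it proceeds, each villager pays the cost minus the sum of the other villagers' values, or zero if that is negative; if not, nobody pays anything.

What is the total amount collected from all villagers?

22

Total value 47 ≥ cost 36, so it is built.
Villager 1: others sum to 30; max(0, 36 - 30) = 6.
Villager 2: others sum to 44; max(0, 36 - 44) = 0.
Villager 3: others sum to 20; max(0, 36 - 20) = 16.
Total collected = 6 + 0 + 16 = 22.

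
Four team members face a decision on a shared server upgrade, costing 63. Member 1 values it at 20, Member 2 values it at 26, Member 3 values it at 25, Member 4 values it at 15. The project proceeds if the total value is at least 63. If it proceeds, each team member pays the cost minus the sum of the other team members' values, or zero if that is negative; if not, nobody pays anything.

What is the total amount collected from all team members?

Total value 86 ≥ cost 63, so it is built.
Member 1: others sum to 66; max(0, 63 - 66) = 0.
Member 2: others sum to 60; max(0, 63 - 60) = 3.
Member 3: others sum to 61; max(0, 63 - 61) = 2.
Member 4: others sum to 71; max(0, 63 - 71) = 0.
Total collected = 0 + 3 + 2 + 0 = 5.

5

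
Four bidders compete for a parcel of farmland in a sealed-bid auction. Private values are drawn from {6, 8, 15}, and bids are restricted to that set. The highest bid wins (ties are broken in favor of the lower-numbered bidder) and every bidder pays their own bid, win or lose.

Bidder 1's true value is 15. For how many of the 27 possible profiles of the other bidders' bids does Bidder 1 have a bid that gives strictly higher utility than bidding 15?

Others bid (6, 6, 6): truth gives 0; bid 6 gives 9 > 0. Violating.
Others bid (6, 6, 8): truth gives 0; bid 8 gives 7 > 0. Violating.
Others bid (6, 8, 6): truth gives 0; bid 8 gives 7 > 0. Violating.
Others bid (6, 8, 8): truth gives 0; bid 8 gives 7 > 0. Violating.
Others bid (6, 6, 15): truth gives 0; no alternative beats it.
Others bid (6, 8, 15): truth gives 0; no alternative beats it.
(Checking all 27 profiles: 8 have a profitable deviation, 19 do not.)

8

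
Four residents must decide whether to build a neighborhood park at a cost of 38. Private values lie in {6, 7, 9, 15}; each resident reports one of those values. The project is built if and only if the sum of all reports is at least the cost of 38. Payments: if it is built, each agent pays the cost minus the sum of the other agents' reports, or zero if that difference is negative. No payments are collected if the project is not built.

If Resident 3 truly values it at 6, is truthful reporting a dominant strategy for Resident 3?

Yes

Check each profile of the others' reports and compare truth against every alternative report.
Others report (7, 9, 15): truth gives 0, best alternative gives -1.
Others report (7, 15, 9): truth gives 0, best alternative gives -1.
Others report (9, 7, 15): truth gives 0, best alternative gives -1.
Others report (9, 15, 7): truth gives 0, best alternative gives -1.
Others report (15, 7, 9): truth gives 0, best alternative gives -1.
Others report (15, 9, 7): truth gives 0, best alternative gives -1.
(Remaining 58 profiles checked similarly; truth is weakly best in each.)
In every case the truthful report is at least as good as any alternative, so it is a dominant strategy.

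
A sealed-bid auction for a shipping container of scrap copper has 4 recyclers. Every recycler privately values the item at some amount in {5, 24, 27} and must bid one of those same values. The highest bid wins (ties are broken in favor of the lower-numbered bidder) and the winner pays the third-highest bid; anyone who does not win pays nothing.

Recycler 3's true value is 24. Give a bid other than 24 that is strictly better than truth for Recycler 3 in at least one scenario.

27

Suppose Recycler 1 bids 5, Recycler 2 bids 5 and Recycler 4 bids 27.
Bid 24: loses, pays 0, utility 0.
Bid 27: wins, pays 5, utility 24 - 5 = 19.
So bidding 27 beats truth here (19 > 0).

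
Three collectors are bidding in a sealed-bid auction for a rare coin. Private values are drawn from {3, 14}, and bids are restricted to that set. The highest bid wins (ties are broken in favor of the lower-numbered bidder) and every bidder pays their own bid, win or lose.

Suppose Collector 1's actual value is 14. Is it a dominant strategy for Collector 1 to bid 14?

No

Consider the case where Collector 2 bids 3 and Collector 3 bids 3.
Truthful bid 14: wins, pays 14, utility 14 - 14 = 0.
Bid 3 instead: wins, pays 3, utility 14 - 3 = 11.
Since 11 > 0, bidding 3 is strictly better here, so truthful bidding is not dominant.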